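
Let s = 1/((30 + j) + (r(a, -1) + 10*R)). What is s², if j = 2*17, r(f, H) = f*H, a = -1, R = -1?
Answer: 1/3025 ≈ 0.00033058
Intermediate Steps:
r(f, H) = H*f
j = 34
s = 1/55 (s = 1/((30 + 34) + (-1*(-1) + 10*(-1))) = 1/(64 + (1 - 10)) = 1/(64 - 9) = 1/55 ≈ 0.018182)
s² = (1/55)² = 1/3025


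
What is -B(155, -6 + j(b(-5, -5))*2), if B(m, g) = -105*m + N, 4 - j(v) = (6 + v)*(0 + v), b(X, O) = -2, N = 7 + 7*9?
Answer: 16205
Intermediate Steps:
N = 70 (N = 7 + 63 = 70)
j(v) = 4 - v*(6 + v) (j(v) = 4 - (6 + v)*(0 + v) = 4 - (6 + v)*v = 4 - v*(6 + v))
B(m, g) = 70 - 105*m (B(m, g) = -105*m + 70 = 70 - 105*m)
-B(155, -6 + j(b(-5, -5))*2) = -(70 - 105*155) = -(70 - 16275) = -1*(-16205) = 16205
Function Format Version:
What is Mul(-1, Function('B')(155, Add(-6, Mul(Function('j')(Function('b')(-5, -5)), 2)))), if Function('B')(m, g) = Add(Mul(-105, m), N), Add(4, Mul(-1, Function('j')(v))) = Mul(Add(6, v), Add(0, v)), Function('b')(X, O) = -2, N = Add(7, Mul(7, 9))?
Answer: 16205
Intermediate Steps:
N = 70 (N = Add(7, 63) = 70)
Function('j')(v) = Add(4, Mul(-1, v, Add(6, v))) (Function('j')(v) = Add(4, Mul(-1, Mul(Add(6, v), Add(0, v)))) = Add(4, Mul(-1, Mul(Add(6, v), v))) = Add(4, Mul(-1, Mul(v, Add(6, v)))) = Add(4, Mul(-1, v, Add(6, v))))
Function('B')(m, g) = Add(70, Mul(-105, m)) (Function('B')(m, g) = Add(Mul(-105, m), 70) = Add(70, Mul(-105, m)))
Mul(-1, Function('B')(155, Add(-6, Mul(Function('j')(Function('b')(-5, -5)), 2)))) = Mul(-1, Add(70, Mul(-105, 155))) = Mul(-1, Add(70, -16275)) = Mul(-1, -16205) = 16205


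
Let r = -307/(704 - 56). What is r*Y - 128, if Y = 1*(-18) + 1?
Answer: -77725/648 ≈ -119.95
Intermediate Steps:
Y = -17 (Y = -18 + 1 = -17)
r = -307/648 ≈ -0.47377
r*Y - 128 = -307/648*(-17) - 128 = 5219/648 - 128 = -77725/648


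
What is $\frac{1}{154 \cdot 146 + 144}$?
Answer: $\frac{1}{22628} \approx 4.4193 \cdot 10^{-5}$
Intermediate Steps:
$\frac{1}{154 \cdot 146 + 144} = \frac{1}{22484 + 144} = \frac{1}{22628}$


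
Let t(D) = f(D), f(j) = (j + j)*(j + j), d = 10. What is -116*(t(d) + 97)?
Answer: -57652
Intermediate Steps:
f(j) = 4*j² (f(j) = (2*j)*(2*j) = 4*j²)
t(D) = 4*D²
-116*(t(d) + 97) = -116*(4*10² + 97) = -116*(4*100 + 97) = -116*(400 + 97) = -116*497 = -57652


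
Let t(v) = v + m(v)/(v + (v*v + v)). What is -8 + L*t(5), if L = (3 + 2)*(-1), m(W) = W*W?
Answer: -256/7 ≈ -36.571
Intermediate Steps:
m(W) = W**2
L = -5 (L = 5*(-1) = -5)
t(v) = v + v**2/(v**2 + 2*v) (t(v) = v + v**2/(v + (v*v + v)) = v + v**2/(v + (v**2 + v)) = v + v**2/(v + (v + v**2)) = v + v**2/(v**2 + 2*v))
-8 + L*t(5) = -8 - 25*(3 + 5)/(2 + 5) = -8 - 25*8/7 = -8 - 5*40/7 = -8 - 200/7 = -256/7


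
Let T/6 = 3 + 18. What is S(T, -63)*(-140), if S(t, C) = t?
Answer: -17640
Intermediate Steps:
T = 126 (T = 6*(3 + 18) = 6*21 = 126)
S(T, -63)*(-140) = 126*(-140) = -17640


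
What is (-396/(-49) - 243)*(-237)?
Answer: 2728107/49 ≈ 55676.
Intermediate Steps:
(-396/(-49) - 243)*(-237) = (-396*(-1/49) - 243)*(-237) = (396/49 - 243)*(-237) = -11511/49*(-237) = 2728107/49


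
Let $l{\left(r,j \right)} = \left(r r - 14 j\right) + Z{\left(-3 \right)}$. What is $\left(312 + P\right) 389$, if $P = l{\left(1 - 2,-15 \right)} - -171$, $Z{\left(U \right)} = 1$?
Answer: $270355$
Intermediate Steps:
$l{\left(r,j \right)} = 1 + r^{2} - 14 j$ ($l{\left(r,j \right)} = \left(r r - 14 j\right) + 1 = \left(r^{2} - 14 j\right) + 1 = 1 + r^{2} - 14 j$)
$P = 383$ ($P = \left(1 + \left(1 - 2\right)^{2} - -210\right) - -171 = \left(1 + \left(1 - 2\right)^{2} + 210\right) + 171 = \left(1 + \left(-1\right)^{2} + 210\right) + 171 = \left(1 + 1 + 210\right) + 171 = 212 + 171 = 383$)
$\left(312 + P\right) 389 = \left(312 + 383\right) 389 = 695 \cdot 389 = 270355$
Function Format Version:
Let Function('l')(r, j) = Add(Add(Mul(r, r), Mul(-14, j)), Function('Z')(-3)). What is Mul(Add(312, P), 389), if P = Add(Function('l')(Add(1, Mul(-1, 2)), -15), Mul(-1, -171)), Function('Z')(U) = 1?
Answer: 270355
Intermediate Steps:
Function('l')(r, j) = Add(1, Pow(r, 2), Mul(-14, j)) (Function('l')(r, j) = Add(Add(Mul(r, r), Mul(-14, j)), 1) = Add(Add(Pow(r, 2), Mul(-14, j)), 1) = Add(1, Pow(r, 2), Mul(-14, j)))
P = 383 (P = Add(Add(1, Pow(Add(1, Mul(-1, 2)), 2), Mul(-14, -15)), Mul(-1, -171)) = Add(Add(1, Pow(Add(1, -2), 2), 210), 171) = Add(Add(1, Pow(-1, 2), 210), 171) = Add(Add(1, 1, 210), 171) = Add(212, 171) = 383)
Mul(Add(312, P), 389) = Mul(Add(312, 383), 389) = Mul(695, 389) = 270355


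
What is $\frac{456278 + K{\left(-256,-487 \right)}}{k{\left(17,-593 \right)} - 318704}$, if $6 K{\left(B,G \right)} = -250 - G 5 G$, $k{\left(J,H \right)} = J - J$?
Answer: $- \frac{517191}{637408} \approx -0.8114$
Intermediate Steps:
$k{\left(J,H \right)} = 0$
$K{\left(B,G \right)} = - \frac{125}{3} - \frac{5 G^{2}}{6}$ ($K{\left(B,G \right)} = \frac{-250 - G 5 G}{6} = \frac{-250 - 5 G G}{6} = \frac{-250 - 5 G^{2}}{6} = - \frac{125}{3} - \frac{5 G^{2}}{6}$)
$\frac{456278 + K{\left(-256,-487 \right)}}{k{\left(17,-593 \right)} - 318704} = \frac{456278 - \left(\frac{125}{3} + \frac{5 \left(-487\right)^{2}}{6}\right)}{0 - 318704} = \frac{456278 - \frac{395365}{2}}{-318704} = \left(456278 - \frac{395365}{2}\right) \left(- \frac{1}{318704}\right) = \frac{517191}{2} \left(- \frac{1}{318704}\right) = - \frac{517191}{637408}$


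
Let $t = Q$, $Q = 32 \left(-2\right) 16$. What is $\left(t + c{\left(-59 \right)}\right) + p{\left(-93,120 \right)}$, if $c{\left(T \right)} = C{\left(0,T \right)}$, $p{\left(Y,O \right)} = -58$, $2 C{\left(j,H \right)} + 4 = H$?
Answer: $- \frac{2227}{2} \approx -1113.5$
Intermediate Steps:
$C{\left(j,H \right)} = -2 + \frac{H}{2}$
$c{\left(T \right)} = -2 + \frac{T}{2}$
$Q = -1024$ ($Q = \left(-64\right) 16 = -1024$)
$t = -1024$
$\left(t + c{\left(-59 \right)}\right) + p{\left(-93,120 \right)} = \left(-1024 + \left(-2 + \frac{1}{2} \left(-59\right)\right)\right) - 58 = \left(-1024 - \frac{63}{2}\right) - 58 = - \frac{2111}{2} - 58 = - \frac{2227}{2}$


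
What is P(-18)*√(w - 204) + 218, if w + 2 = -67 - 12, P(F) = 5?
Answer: 218 + 5*I*√285 ≈ 218.0 + 84.41*I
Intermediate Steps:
w = -81 (w = -2 + (-67 - 12) = -2 - 79 = -81)
P(-18)*√(w - 204) + 218 = 5*√(-81 - 204) + 218 = 5*√(-285) + 218 = 5*(I*√285) + 218 = 5*I*√285 + 218 = 218 + 5*I*√285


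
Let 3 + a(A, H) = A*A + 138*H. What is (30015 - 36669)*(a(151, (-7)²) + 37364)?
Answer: -445312296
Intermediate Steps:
a(A, H) = -3 + A² + 138*H (a(A, H) = -3 + (A*A + 138*H) = -3 + (A² + 138*H) = -3 + A² + 138*H)
(30015 - 36669)*(a(151, (-7)²) + 37364) = (30015 - 36669)*((-3 + 151² + 138*(-7)²) + 37364) = -6654*((-3 + 22801 + 138*49) + 37364) = -6654*((-3 + 22801 + 6762) + 37364) = -6654*(29560 + 37364) = -6654*66924 = -445312296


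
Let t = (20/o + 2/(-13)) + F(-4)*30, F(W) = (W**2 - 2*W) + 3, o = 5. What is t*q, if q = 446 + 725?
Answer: 12389180/13 ≈ 9.5301e+5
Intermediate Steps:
F(W) = 3 + W**2 - 2*W
t = 10580/13 (t = (20/5 + 2/(-13)) + (3 + (-4)**2 - 2*(-4))*30 = (20*(1/5) + 2*(-1/13)) + (3 + 16 + 8)*30 = (4 - 2/13) + 27*30 = 50/13 + 810 = 10580/13 ≈ 813.85)
q = 1171
t*q = (10580/13)*1171 = 12389180/13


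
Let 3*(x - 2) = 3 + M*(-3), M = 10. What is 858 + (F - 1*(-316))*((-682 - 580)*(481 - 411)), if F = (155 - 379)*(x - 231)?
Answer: -4737496662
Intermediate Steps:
x = -7 (x = 2 + (3 + 10*(-3))/3 = 2 + (3 - 30)/3 = 2 + (1/3)*(-27) = 2 - 9 = -7)
F = 53312 (F = (155 - 379)*(-7 - 231) = -224*(-238) = 53312)
858 + (F - 1*(-316))*((-682 - 580)*(481 - 411)) = 858 + (53312 - 1*(-316))*((-682 - 580)*(481 - 411)) = 858 + (53312 + 316)*(-1262*70) = 858 + 53628*(-88340) = 858 - 4737497520 = -4737496662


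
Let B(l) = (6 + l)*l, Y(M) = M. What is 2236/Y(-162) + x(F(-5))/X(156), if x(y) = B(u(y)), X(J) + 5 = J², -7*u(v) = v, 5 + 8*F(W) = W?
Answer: -21326343407/1545115824 ≈ -13.802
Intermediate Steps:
F(W) = -5/8 + W/8
u(v) = -v/7
X(J) = -5 + J²
B(l) = l*(6 + l)
x(y) = -y*(6 - y/7)/7 (x(y) = (-y/7)*(6 - y/7) = -y*(6 - y/7)/7)
2236/Y(-162) + x(F(-5))/X(156) = 2236/(-162) + ((-5/8 + (⅛)*(-5))*(-42 + (-5/8 + (⅛)*(-5)))/49)/(-5 + 156²) = 2236*(-1/162) + ((-5/8 - 5/8)*(-42 + (-5/8 - 5/8))/49)/(-5 + 24336) = -1118/81 + ((1/49)*(-5/4)*(-42 - 5/4))/24331 = -1118/81 + ((1/49)*(-5/4)*(-173/4))*(1/24331) = -1118/81 + (865/784)*(1/24331) = -1118/81 + 865/19075504 = -21326343407/1545115824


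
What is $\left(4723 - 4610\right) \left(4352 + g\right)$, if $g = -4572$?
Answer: $-24860$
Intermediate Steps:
$\left(4723 - 4610\right) \left(4352 + g\right) = \left(4723 - 4610\right) \left(4352 - 4572\right) = 113 \left(-220\right) = -24860$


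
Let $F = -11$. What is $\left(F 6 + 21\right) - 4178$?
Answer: $-4223$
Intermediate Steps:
$\left(F 6 + 21\right) - 4178 = \left(\left(-11\right) 6 + 21\right) - 4178 = \left(-66 + 21\right) - 4178 = -45 - 4178 = -4223$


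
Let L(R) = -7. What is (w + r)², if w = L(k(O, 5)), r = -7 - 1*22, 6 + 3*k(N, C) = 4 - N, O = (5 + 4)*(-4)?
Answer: 1296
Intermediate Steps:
O = -36 (O = 9*(-4) = -36)
k(N, C) = -⅔ - N/3 (k(N, C) = -2 + (4 - N)/3 = -2 + (4/3 - N/3) = -⅔ - N/3)
r = -29 (r = -7 - 22 = -29)
w = -7
(w + r)² = (-7 - 29)² = (-36)² = 1296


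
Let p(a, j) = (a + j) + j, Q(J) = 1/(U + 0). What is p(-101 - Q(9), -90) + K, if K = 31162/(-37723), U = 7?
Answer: -10636714/37723 ≈ -281.97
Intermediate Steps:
Q(J) = ⅐ (Q(J) = 1/(7 + 0) = 1/7 = ⅐)
K = -31162/37723 (K = 31162*(-1/37723) = -31162/37723 ≈ -0.82607)
p(a, j) = a + 2*j
p(-101 - Q(9), -90) + K = ((-101 - 1*⅐) + 2*(-90)) - 31162/37723 = ((-101 - ⅐) - 180) - 31162/37723 = (-708/7 - 180) - 31162/37723 = -1968/7 - 31162/37723 = -10636714/37723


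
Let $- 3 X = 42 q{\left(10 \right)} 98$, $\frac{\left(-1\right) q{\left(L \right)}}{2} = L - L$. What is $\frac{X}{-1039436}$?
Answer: $0$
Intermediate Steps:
$q{\left(L \right)} = 0$ ($q{\left(L \right)} = - 2 \left(L - L\right) = \left(-2\right) 0 = 0$)
$X = 0$ ($X = - \frac{42 \cdot 0 \cdot 98}{3} = - \frac{0 \cdot 98}{3} = \left(- \frac{1}{3}\right) 0 = 0$)
$\frac{X}{-1039436} = \frac{0}{-1039436} = 0 \left(- \frac{1}{1039436}\right) = 0$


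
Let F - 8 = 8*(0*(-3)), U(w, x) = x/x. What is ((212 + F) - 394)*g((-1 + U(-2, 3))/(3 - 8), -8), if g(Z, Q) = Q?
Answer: 1392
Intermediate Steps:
U(w, x) = 1
F = 8 (F = 8 + 8*(0*(-3)) = 8 + 8*0 = 8 + 0 = 8)
((212 + F) - 394)*g((-1 + U(-2, 3))/(3 - 8), -8) = ((212 + 8) - 394)*(-8) = (220 - 394)*(-8) = -174*(-8) = 1392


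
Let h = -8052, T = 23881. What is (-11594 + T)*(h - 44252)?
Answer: -642659248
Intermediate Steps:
(-11594 + T)*(h - 44252) = (-11594 + 23881)*(-8052 - 44252) = 12287*(-52304) = -642659248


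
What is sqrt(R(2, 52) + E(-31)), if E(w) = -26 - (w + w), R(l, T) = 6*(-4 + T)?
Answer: 18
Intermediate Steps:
R(l, T) = -24 + 6*T
E(w) = -26 - 2*w
sqrt(R(2, 52) + E(-31)) = sqrt((-24 + 6*52) + (-26 - 2*(-31))) = sqrt((-24 + 312) + (-26 + 62)) = sqrt(288 + 36) = sqrt(324) = 18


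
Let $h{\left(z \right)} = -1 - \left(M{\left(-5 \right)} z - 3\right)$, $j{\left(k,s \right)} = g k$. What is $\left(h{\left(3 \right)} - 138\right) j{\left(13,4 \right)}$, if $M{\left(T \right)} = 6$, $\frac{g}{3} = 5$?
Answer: $-30030$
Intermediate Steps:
$g = 15$ ($g = 3 \cdot 5 = 15$)
$j{\left(k,s \right)} = 15 k$
$h{\left(z \right)} = 2 - 6 z$ ($h{\left(z \right)} = -1 - \left(6 z - 3\right) = -1 - \left(-3 + 6 z\right) = 2 - 6 z$)
$\left(h{\left(3 \right)} - 138\right) j{\left(13,4 \right)} = \left(\left(2 - 18\right) - 138\right) 15 \cdot 13 = \left(\left(2 - 18\right) - 138\right) 195 = \left(-16 - 138\right) 195 = \left(-154\right) 195 = -30030$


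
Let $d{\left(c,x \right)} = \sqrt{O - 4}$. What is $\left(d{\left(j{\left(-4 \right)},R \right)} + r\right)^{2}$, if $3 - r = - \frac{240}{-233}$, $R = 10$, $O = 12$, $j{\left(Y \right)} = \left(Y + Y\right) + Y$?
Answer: $\frac{644993}{54289} + \frac{1836 \sqrt{2}}{233} \approx 23.024$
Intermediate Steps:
$j{\left(Y \right)} = 3 Y$ ($j{\left(Y \right)} = 2 Y + Y = 3 Y$)
$r = \frac{459}{233}$ ($r = 3 - - \frac{240}{-233} = 3 - \left(-240\right) \left(- \frac{1}{233}\right) = 3 - \frac{240}{233} = \frac{459}{233} \approx 1.97$)
$d{\left(c,x \right)} = 2 \sqrt{2}$ ($d{\left(c,x \right)} = \sqrt{12 - 4} = \sqrt{8} = 2 \sqrt{2}$)
$\left(d{\left(j{\left(-4 \right)},R \right)} + r\right)^{2} = \left(2 \sqrt{2} + \frac{459}{233}\right)^{2} = \left(\frac{459}{233} + 2 \sqrt{2}\right)^{2}$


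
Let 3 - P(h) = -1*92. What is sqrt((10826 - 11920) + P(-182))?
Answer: 3*I*sqrt(111) ≈ 31.607*I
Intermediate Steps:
P(h) = 95 (P(h) = 3 - (-1)*92 = 3 - 1*(-92) = 3 + 92 = 95)
sqrt((10826 - 11920) + P(-182)) = sqrt((10826 - 11920) + 95) = sqrt(-1094 + 95) = sqrt(-999) = 3*I*sqrt(111)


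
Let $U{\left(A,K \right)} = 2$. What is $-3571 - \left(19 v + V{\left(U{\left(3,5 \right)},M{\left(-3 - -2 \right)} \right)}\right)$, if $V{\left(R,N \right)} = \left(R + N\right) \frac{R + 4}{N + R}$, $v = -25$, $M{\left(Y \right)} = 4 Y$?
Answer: $-3102$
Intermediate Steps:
$V{\left(R,N \right)} = 4 + R$ ($V{\left(R,N \right)} = \left(N + R\right) \frac{4 + R}{N + R} = 4 + R$)
$-3571 - \left(19 v + V{\left(U{\left(3,5 \right)},M{\left(-3 - -2 \right)} \right)}\right) = -3571 - \left(19 \left(-25\right) + \left(4 + 2\right)\right) = -3571 - \left(-475 + 6\right) = -3571 - -469 = -3571 + 469 = -3102$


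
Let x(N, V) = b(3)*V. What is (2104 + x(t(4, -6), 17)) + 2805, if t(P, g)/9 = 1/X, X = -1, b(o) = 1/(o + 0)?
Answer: 14744/3 ≈ 4914.7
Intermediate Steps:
b(o) = 1/o
t(P, g) = -9 (t(P, g) = 9/(-1) = 9*(-1) = -9)
x(N, V) = V/3
(2104 + x(t(4, -6), 17)) + 2805 = (2104 + (⅓)*17) + 2805 = (2104 + 17/3) + 2805 = 6329/3 + 2805 = 14744/3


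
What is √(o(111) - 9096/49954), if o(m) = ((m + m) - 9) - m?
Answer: √63519158562/24977 ≈ 10.090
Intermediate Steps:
o(m) = -9 + m (o(m) = (2*m - 9) - m = (-9 + 2*m) - m = -9 + m)
√(o(111) - 9096/49954) = √((-9 + 111) - 9096/49954) = √(102 - 9096*1/49954) = √(102 - 4548/24977) = √(2543106/24977) = √63519158562/24977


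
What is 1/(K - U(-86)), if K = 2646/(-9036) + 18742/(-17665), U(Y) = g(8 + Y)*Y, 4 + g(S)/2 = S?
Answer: -8867830/125083879559 ≈ -7.0895e-5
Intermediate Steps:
g(S) = -8 + 2*S
U(Y) = Y*(8 + 2*Y) (U(Y) = (-8 + 2*(8 + Y))*Y = (-8 + (16 + 2*Y))*Y = (8 + 2*Y)*Y = Y*(8 + 2*Y))
K = -12005239/8867830 (K = 2646*(-1/9036) + 18742*(-1/17665) = -147/502 - 18742/17665 = -12005239/8867830 ≈ -1.3538)
1/(K - U(-86)) = 1/(-12005239/8867830 - 2*(-86)*(4 - 86)) = 1/(-12005239/8867830 - 2*(-86)*(-82)) = 1/(-12005239/8867830 - 1*14104) = 1/(-12005239/8867830 - 14104) = 1/(-125083879559/8867830) = -8867830/125083879559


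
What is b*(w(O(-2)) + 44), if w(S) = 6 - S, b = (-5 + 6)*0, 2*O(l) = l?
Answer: 0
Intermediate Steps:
O(l) = l/2
b = 0 (b = 1*0 = 0)
b*(w(O(-2)) + 44) = 0*((6 - (-2)/2) + 44) = 0*((6 - 1*(-1)) + 44) = 0*((6 + 1) + 44) = 0*(7 + 44) = 0*51 = 0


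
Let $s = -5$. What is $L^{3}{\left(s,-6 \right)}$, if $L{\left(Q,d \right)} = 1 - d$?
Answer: $343$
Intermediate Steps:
$L^{3}{\left(s,-6 \right)} = \left(1 - -6\right)^{3} = \left(1 + 6\right)^{3} = 7^{3} = 343$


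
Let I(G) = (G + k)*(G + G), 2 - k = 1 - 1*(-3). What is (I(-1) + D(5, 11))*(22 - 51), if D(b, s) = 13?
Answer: -551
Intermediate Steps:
k = -2 (k = 2 - (1 - 1*(-3)) = 2 - (1 + 3) = 2 - 1*4 = 2 - 4 = -2)
I(G) = 2*G*(-2 + G) (I(G) = (G - 2)*(G + G) = (-2 + G)*(2*G) = 2*G*(-2 + G))
(I(-1) + D(5, 11))*(22 - 51) = (2*(-1)*(-2 - 1) + 13)*(22 - 51) = (2*(-1)*(-3) + 13)*(-29) = (6 + 13)*(-29) = 19*(-29) = -551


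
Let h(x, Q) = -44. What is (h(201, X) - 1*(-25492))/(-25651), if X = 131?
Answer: -25448/25651 ≈ -0.99209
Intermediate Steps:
(h(201, X) - 1*(-25492))/(-25651) = (-44 - 1*(-25492))/(-25651) = (-44 + 25492)*(-1/25651) = 25448*(-1/25651) = -25448/25651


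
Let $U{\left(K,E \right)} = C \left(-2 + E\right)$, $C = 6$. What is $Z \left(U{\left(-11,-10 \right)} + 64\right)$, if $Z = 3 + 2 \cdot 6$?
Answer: $-120$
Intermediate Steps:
$U{\left(K,E \right)} = -12 + 6 E$ ($U{\left(K,E \right)} = 6 \left(-2 + E\right) = -12 + 6 E$)
$Z = 15$ ($Z = 3 + 12 = 15$)
$Z \left(U{\left(-11,-10 \right)} + 64\right) = 15 \left(\left(-12 + 6 \left(-10\right)\right) + 64\right) = 15 \left(\left(-12 - 60\right) + 64\right) = 15 \left(-72 + 64\right) = 15 \left(-8\right) = -120$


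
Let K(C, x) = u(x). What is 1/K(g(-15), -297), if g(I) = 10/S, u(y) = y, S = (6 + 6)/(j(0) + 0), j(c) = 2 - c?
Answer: -1/297 ≈ -0.0033670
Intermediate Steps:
S = 6 (S = (6 + 6)/((2 - 1*0) + 0) = 12/((2 + 0) + 0) = 12/(2 + 0) = 12/2 = 12*(½) = 6)
g(I) = 5/3 (g(I) = 10/6 = 10*(⅙) = 5/3)
K(C, x) = x
1/K(g(-15), -297) = 1/(-297) = -1/297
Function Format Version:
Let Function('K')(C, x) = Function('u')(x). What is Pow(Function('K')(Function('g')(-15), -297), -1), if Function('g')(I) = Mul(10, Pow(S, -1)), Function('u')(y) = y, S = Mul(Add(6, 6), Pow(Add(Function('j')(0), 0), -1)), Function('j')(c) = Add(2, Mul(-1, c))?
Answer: Rational(-1, 297) ≈ -0.0033670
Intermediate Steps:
S = 6 (S = Mul(Add(6, 6), Pow(Add(Add(2, Mul(-1, 0)), 0), -1)) = Mul(12, Pow(Add(Add(2, 0), 0), -1)) = Mul(12, Pow(Add(2, 0), -1)) = Mul(12, Pow(2, -1)) = Mul(12, Rational(1, 2)) = 6)
Function('g')(I) = Rational(5, 3) (Function('g')(I) = Mul(10, Pow(6, -1)) = Mul(10, Rational(1, 6)) = Rational(5, 3))
Function('K')(C, x) = x
Pow(Function('K')(Function('g')(-15), -297), -1) = Pow(-297, -1) = Rational(-1, 297)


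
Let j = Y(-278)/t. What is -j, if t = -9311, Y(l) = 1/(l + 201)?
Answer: -1/716947 ≈ -1.3948e-6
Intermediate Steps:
Y(l) = 1/(201 + l)
j = 1/716947 (j = 1/((201 - 278)*(-9311)) = -1/9311/(-77) = -1/77*(-1/9311) = 1/716947 ≈ 1.3948e-6)
-j = -1*1/716947 = -1/716947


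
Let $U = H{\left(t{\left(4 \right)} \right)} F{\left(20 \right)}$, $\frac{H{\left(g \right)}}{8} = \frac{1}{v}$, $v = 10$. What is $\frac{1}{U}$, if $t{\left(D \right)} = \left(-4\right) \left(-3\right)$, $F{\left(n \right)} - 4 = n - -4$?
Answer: $\frac{5}{112} \approx 0.044643$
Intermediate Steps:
$F{\left(n \right)} = 8 + n$ ($F{\left(n \right)} = 4 + \left(n - -4\right) = 4 + \left(n + 4\right) = 4 + \left(4 + n\right) = 8 + n$)
$t{\left(D \right)} = 12$
$H{\left(g \right)} = \frac{4}{5}$ ($H{\left(g \right)} = \frac{8}{10} = 8 \cdot \frac{1}{10} = \frac{4}{5}$)
$U = \frac{112}{5}$ ($U = \frac{4 \left(8 + 20\right)}{5} = \frac{4}{5} \cdot 28 = \frac{112}{5} \approx 22.4$)
$\frac{1}{U} = \frac{1}{\frac{112}{5}} = \frac{5}{112}$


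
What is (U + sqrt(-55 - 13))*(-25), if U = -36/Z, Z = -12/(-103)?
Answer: 7725 - 50*I*sqrt(17) ≈ 7725.0 - 206.16*I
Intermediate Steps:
Z = 12/103 (Z = -12*(-1/103) = 12/103 ≈ 0.11650)
U = -309 (U = -36/12/103 = -36*103/12 = -309)
(U + sqrt(-55 - 13))*(-25) = (-309 + sqrt(-55 - 13))*(-25) = (-309 + sqrt(-68))*(-25) = (-309 + 2*I*sqrt(17))*(-25) = 7725 - 50*I*sqrt(17)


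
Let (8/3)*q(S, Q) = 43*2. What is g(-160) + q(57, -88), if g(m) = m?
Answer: -511/4 ≈ -127.75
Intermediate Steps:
q(S, Q) = 129/4 (q(S, Q) = 3*(43*2)/8 = (3/8)*86 = 129/4)
g(-160) + q(57, -88) = -160 + 129/4 = -511/4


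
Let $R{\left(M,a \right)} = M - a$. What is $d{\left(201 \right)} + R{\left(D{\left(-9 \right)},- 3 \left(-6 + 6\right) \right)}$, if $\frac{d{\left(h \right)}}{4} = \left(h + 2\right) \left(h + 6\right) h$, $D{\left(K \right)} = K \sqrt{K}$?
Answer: $33784884 - 27 i \approx 3.3785 \cdot 10^{7} - 27.0 i$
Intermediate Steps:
$D{\left(K \right)} = K^{\frac{3}{2}}$
$d{\left(h \right)} = 4 h \left(2 + h\right) \left(6 + h\right)$ ($d{\left(h \right)} = 4 \left(h + 2\right) \left(h + 6\right) h = 4 \left(2 + h\right) \left(6 + h\right) h = 4 h \left(2 + h\right) \left(6 + h\right)$)
$d{\left(201 \right)} + R{\left(D{\left(-9 \right)},- 3 \left(-6 + 6\right) \right)} = 4 \cdot 201 \left(12 + 201^{2} + 8 \cdot 201\right) - \left(- 3 \left(-6 + 6\right) + 27 i\right) = 4 \cdot 201 \left(12 + 40401 + 1608\right) - \left(0 + 27 i\right) = 4 \cdot 201 \cdot 42021 - 27 i = 33784884 + \left(- 27 i + 0\right) = 33784884 - 27 i$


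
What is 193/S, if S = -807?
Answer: -193/807 ≈ -0.23916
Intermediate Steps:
193/S = 193/(-807) = 193*(-1/807) = -193/807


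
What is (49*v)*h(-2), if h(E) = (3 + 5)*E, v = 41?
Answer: -32144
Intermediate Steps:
h(E) = 8*E
(49*v)*h(-2) = (49*41)*(8*(-2)) = 2009*(-16) = -32144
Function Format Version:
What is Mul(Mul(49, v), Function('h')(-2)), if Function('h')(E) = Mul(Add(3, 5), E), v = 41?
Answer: -32144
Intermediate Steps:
Function('h')(E) = Mul(8, E)
Mul(Mul(49, v), Function('h')(-2)) = Mul(Mul(49, 41), Mul(8, -2)) = Mul(2009, -16) = -32144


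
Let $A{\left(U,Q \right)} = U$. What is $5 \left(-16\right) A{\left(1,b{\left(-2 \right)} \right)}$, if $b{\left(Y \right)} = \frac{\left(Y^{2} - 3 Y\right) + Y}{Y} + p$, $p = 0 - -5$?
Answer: $-80$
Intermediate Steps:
$p = 5$ ($p = 0 + 5 = 5$)
$b{\left(Y \right)} = 5 + \frac{Y^{2} - 2 Y}{Y}$ ($b{\left(Y \right)} = \frac{\left(Y^{2} - 3 Y\right) + Y}{Y} + 5 = \frac{Y^{2} - 2 Y}{Y} + 5 = 5 + \frac{Y^{2} - 2 Y}{Y}$)
$5 \left(-16\right) A{\left(1,b{\left(-2 \right)} \right)} = 5 \left(-16\right) 1 = \left(-80\right) 1 = -80$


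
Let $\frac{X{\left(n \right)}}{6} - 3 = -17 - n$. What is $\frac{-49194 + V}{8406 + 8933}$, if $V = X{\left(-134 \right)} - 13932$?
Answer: $- \frac{62406}{17339} \approx -3.5992$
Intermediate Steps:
$X{\left(n \right)} = -84 - 6 n$ ($X{\left(n \right)} = 18 + 6 \left(-17 - n\right) = 18 - \left(102 + 6 n\right) = -84 - 6 n$)
$V = -13212$ ($V = \left(-84 - -804\right) - 13932 = \left(-84 + 804\right) - 13932 = 720 - 13932 = -13212$)
$\frac{-49194 + V}{8406 + 8933} = \frac{-49194 - 13212}{8406 + 8933} = - \frac{62406}{17339}$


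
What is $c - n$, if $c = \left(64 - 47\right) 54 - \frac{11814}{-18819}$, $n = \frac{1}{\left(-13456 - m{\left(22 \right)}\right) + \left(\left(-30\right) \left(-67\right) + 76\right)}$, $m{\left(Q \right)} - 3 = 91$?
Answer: $\frac{66061902401}{71913672} \approx 918.63$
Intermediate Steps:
$m{\left(Q \right)} = 94$ ($m{\left(Q \right)} = 3 + 91 = 94$)
$n = - \frac{1}{11464}$ ($n = \frac{1}{\left(-13456 - 94\right) + \left(\left(-30\right) \left(-67\right) + 76\right)} = \frac{1}{\left(-13456 - 94\right) + \left(2010 + 76\right)} = \frac{1}{-13550 + 2086} = \frac{1}{-11464} = - \frac{1}{11464} \approx -8.723 \cdot 10^{-5}$)
$c = \frac{5762552}{6273}$ ($c = 17 \cdot 54 - - \frac{3938}{6273} = 918 + \frac{3938}{6273} = \frac{5762552}{6273} \approx 918.63$)
$c - n = \frac{5762552}{6273} - - \frac{1}{11464} = \frac{5762552}{6273} + \frac{1}{11464} = \frac{66061902401}{71913672}$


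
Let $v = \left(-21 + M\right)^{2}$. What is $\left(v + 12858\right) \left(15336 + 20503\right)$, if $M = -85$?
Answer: $863504866$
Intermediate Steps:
$v = 11236$ ($v = \left(-21 - 85\right)^{2} = \left(-106\right)^{2} = 11236$)
$\left(v + 12858\right) \left(15336 + 20503\right) = \left(11236 + 12858\right) \left(15336 + 20503\right) = 24094 \cdot 35839 = 863504866$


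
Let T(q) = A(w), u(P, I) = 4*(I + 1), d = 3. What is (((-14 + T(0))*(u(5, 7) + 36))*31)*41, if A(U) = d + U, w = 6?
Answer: -432140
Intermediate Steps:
u(P, I) = 4 + 4*I (u(P, I) = 4*(1 + I) = 4 + 4*I)
A(U) = 3 + U
T(q) = 9 (T(q) = 3 + 6 = 9)
(((-14 + T(0))*(u(5, 7) + 36))*31)*41 = (((-14 + 9)*((4 + 4*7) + 36))*31)*41 = (-5*((4 + 28) + 36)*31)*41 = (-5*(32 + 36)*31)*41 = (-5*68*31)*41 = -340*31*41 = -10540*41 = -432140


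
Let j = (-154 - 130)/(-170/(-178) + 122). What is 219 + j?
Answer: 2371241/10943 ≈ 216.69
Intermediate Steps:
j = -25276/10943 (j = -284/(-170*(-1/178) + 122) = -284/(85/89 + 122) = -284/10943/89 = -284*89/10943 = -25276/10943 ≈ -2.3098)
219 + j = 219 - 25276/10943 = 2371241/10943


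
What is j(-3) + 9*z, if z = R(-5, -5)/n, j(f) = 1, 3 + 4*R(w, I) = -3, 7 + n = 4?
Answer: 11/2 ≈ 5.5000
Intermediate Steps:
n = -3 (n = -7 + 4 = -3)
R(w, I) = -3/2 (R(w, I) = -3/4 + (1/4)*(-3) = -3/4 - 3/4 = -3/2)
z = 1/2 (z = -3/2/(-3) = -3/2*(-1/3) = 1/2 ≈ 0.50000)
j(-3) + 9*z = 1 + 9*(1/2) = 1 + 9/2 = 11/2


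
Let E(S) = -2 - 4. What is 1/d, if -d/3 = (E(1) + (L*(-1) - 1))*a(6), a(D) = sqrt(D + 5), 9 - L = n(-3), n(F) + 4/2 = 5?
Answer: sqrt(11)/429 ≈ 0.0077311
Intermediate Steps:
n(F) = 3 (n(F) = -2 + 5 = 3)
L = 6 (L = 9 - 1*3 = 9 - 3 = 6)
a(D) = sqrt(5 + D)
E(S) = -6
d = 39*sqrt(11) (d = -3*(-6 + (6*(-1) - 1))*sqrt(5 + 6) = -3*(-6 + (-6 - 1))*sqrt(11) = -3*(-6 - 7)*sqrt(11) = -(-39)*sqrt(11) = 39*sqrt(11) ≈ 129.35)
1/d = 1/(39*sqrt(11)) = sqrt(11)/429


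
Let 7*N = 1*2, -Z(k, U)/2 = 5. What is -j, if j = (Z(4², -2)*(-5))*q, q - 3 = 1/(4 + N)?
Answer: -485/3 ≈ -161.67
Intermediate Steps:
Z(k, U) = -10 (Z(k, U) = -2*5 = -10)
N = 2/7 (N = (1*2)/7 = (⅐)*2 = 2/7 ≈ 0.28571)
q = 97/30 (q = 3 + 1/(4 + 2/7) = 3 + 1/(30/7) = 3 + 7/30 = 97/30 ≈ 3.2333)
j = 485/3 (j = -10*(-5)*(97/30) = 50*(97/30) = 485/3 ≈ 161.67)
-j = -1*485/3 = -485/3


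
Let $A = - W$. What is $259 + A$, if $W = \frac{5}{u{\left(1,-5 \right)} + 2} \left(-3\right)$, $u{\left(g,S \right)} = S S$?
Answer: $\frac{2336}{9} \approx 259.56$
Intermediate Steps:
$u{\left(g,S \right)} = S^{2}$
$W = - \frac{5}{9}$ ($W = \frac{5}{\left(-5\right)^{2} + 2} \left(-3\right) = \frac{5}{25 + 2} \left(-3\right) = \frac{5}{27} \left(-3\right) = - \frac{5}{9} \approx -0.55556$)
$A = \frac{5}{9}$ ($A = \left(-1\right) \left(- \frac{5}{9}\right) = \frac{5}{9} \approx 0.55556$)
$259 + A = 259 + \frac{5}{9} = \frac{2336}{9}$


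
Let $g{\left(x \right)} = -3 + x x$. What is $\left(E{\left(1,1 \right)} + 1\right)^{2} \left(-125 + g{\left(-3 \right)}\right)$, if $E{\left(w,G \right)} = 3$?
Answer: $-1904$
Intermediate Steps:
$g{\left(x \right)} = -3 + x^{2}$
$\left(E{\left(1,1 \right)} + 1\right)^{2} \left(-125 + g{\left(-3 \right)}\right) = \left(3 + 1\right)^{2} \left(-125 - \left(3 - \left(-3\right)^{2}\right)\right) = 4^{2} \left(-125 + \left(-3 + 9\right)\right) = 16 \left(-125 + 6\right) = 16 \left(-119\right) = -1904$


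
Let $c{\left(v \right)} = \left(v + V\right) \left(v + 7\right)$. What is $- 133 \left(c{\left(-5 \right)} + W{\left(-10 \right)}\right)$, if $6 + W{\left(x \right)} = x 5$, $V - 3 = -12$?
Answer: $11172$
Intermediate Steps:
$V = -9$ ($V = 3 - 12 = -9$)
$W{\left(x \right)} = -6 + 5 x$ ($W{\left(x \right)} = -6 + x 5 = -6 + 5 x$)
$c{\left(v \right)} = \left(-9 + v\right) \left(7 + v\right)$ ($c{\left(v \right)} = \left(v - 9\right) \left(v + 7\right) = \left(-9 + v\right) \left(7 + v\right)$)
$- 133 \left(c{\left(-5 \right)} + W{\left(-10 \right)}\right) = - 133 \left(\left(-63 + \left(-5\right)^{2} - -10\right) + \left(-6 + 5 \left(-10\right)\right)\right) = - 133 \left(\left(-63 + 25 + 10\right) - 56\right) = - 133 \left(-28 - 56\right) = \left(-133\right) \left(-84\right) = 11172$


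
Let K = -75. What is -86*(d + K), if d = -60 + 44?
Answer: 7826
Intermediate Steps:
d = -16
-86*(d + K) = -86*(-16 - 75) = -86*(-91) = 7826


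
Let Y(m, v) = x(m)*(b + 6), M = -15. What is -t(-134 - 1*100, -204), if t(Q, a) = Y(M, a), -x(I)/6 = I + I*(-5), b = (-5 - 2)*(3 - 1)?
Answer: -2880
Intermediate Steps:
b = -14 (b = -7*2 = -14)
x(I) = 24*I (x(I) = -6*(I + I*(-5)) = -6*(I - 5*I) = -(-24)*I = 24*I)
Y(m, v) = -192*m (Y(m, v) = (24*m)*(-14 + 6) = (24*m)*(-8) = -192*m)
t(Q, a) = 2880 (t(Q, a) = -192*(-15) = 2880)
-t(-134 - 1*100, -204) = -1*2880 = -2880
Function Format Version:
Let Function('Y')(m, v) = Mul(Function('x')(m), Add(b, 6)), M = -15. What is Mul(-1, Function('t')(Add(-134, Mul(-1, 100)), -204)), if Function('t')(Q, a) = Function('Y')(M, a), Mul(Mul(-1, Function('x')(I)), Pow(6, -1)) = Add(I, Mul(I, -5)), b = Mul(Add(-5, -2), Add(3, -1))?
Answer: -2880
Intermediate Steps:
b = -14 (b = Mul(-7, 2) = -14)
Function('x')(I) = Mul(24, I) (Function('x')(I) = Mul(-6, Add(I, Mul(I, -5))) = Mul(-6, Add(I, Mul(-5, I))) = Mul(-6, Mul(-4, I)) = Mul(24, I))
Function('Y')(m, v) = Mul(-192, m) (Function('Y')(m, v) = Mul(Mul(24, m), Add(-14, 6)) = Mul(Mul(24, m), -8) = Mul(-192, m))
Function('t')(Q, a) = 2880 (Function('t')(Q, a) = Mul(-192, -15) = 2880)
Mul(-1, Function('t')(Add(-134, Mul(-1, 100)), -204)) = Mul(-1, 2880) = -2880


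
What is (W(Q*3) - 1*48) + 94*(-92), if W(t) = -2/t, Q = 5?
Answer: -130442/15 ≈ -8696.1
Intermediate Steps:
(W(Q*3) - 1*48) + 94*(-92) = (-2/(5*3) - 1*48) + 94*(-92) = (-2/15 - 48) - 8648 = -722/15 - 8648 = -130442/15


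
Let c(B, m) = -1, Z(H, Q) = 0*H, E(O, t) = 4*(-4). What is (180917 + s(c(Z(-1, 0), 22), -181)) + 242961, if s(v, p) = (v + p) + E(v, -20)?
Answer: 423680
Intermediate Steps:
E(O, t) = -16
Z(H, Q) = 0
s(v, p) = -16 + p + v (s(v, p) = (v + p) - 16 = (p + v) - 16 = -16 + p + v)
(180917 + s(c(Z(-1, 0), 22), -181)) + 242961 = (180917 + (-16 - 181 - 1)) + 242961 = (180917 - 198) + 242961 = 180719 + 242961 = 423680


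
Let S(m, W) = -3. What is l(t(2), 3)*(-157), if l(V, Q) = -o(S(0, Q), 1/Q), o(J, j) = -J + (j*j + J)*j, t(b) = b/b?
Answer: 8635/27 ≈ 319.81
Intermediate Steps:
t(b) = 1
o(J, j) = -J + j*(J + j²) (o(J, j) = -J + (j² + J)*j = -J + (J + j²)*j = -J + j*(J + j²))
l(V, Q) = -3 - 1/Q³ + 3/Q (l(V, Q) = -((1/Q)³ - 1*(-3) - 3/Q) = -(Q⁻³ + 3 - 3/Q) = -(3 + Q⁻³ - 3/Q) = -3 - 1/Q³ + 3/Q)
l(t(2), 3)*(-157) = (-3 - 1/3³ + 3/3)*(-157) = (-3 - 1*1/27 + 3*(⅓))*(-157) = (-3 - 1/27 + 1)*(-157) = -55/27*(-157) = 8635/27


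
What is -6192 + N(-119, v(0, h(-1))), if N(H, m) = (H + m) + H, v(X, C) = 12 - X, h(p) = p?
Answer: -6418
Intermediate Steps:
N(H, m) = m + 2*H
-6192 + N(-119, v(0, h(-1))) = -6192 + ((12 - 1*0) + 2*(-119)) = -6192 + ((12 + 0) - 238) = -6192 + (12 - 238) = -6192 - 226 = -6418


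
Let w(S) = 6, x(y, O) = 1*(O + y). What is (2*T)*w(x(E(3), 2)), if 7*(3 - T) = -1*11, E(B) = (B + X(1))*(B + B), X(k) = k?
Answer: 384/7 ≈ 54.857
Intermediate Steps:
E(B) = 2*B*(1 + B) (E(B) = (B + 1)*(B + B) = (1 + B)*(2*B) = 2*B*(1 + B))
x(y, O) = O + y
T = 32/7 (T = 3 - (-1)*11/7 = 3 - ⅐*(-11) = 3 + 11/7 = 32/7 ≈ 4.5714)
(2*T)*w(x(E(3), 2)) = (2*(32/7))*6 = (64/7)*6 = 384/7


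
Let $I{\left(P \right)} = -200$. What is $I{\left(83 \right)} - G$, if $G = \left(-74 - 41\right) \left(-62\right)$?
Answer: $-7330$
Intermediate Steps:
$G = 7130$ ($G = \left(-115\right) \left(-62\right) = 7130$)
$I{\left(83 \right)} - G = -200 - 7130 = -7330$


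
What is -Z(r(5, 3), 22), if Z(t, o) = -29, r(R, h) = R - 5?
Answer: 29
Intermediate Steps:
r(R, h) = -5 + R
-Z(r(5, 3), 22) = -1*(-29) = 29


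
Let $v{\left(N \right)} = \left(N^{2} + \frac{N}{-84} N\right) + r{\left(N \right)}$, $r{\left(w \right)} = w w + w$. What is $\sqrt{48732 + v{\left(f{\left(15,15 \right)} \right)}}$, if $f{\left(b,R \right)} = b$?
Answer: $\frac{3 \sqrt{1071343}}{14} \approx 221.8$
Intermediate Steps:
$r{\left(w \right)} = w + w^{2}$ ($r{\left(w \right)} = w^{2} + w = w + w^{2}$)
$v{\left(N \right)} = \frac{83 N^{2}}{84} + N \left(1 + N\right)$ ($v{\left(N \right)} = \left(N^{2} + \frac{N}{-84} N\right) + N \left(1 + N\right) = \left(N^{2} + N \left(- \frac{1}{84}\right) N\right) + N \left(1 + N\right) = \left(N^{2} + - \frac{N}{84} N\right) + N \left(1 + N\right) = \left(N^{2} - \frac{N^{2}}{84}\right) + N \left(1 + N\right) = \frac{83 N^{2}}{84} + N \left(1 + N\right)$)
$\sqrt{48732 + v{\left(f{\left(15,15 \right)} \right)}} = \sqrt{48732 + \frac{1}{84} \cdot 15 \left(84 + 167 \cdot 15\right)} = \sqrt{48732 + \frac{1}{84} \cdot 15 \left(84 + 2505\right)} = \sqrt{48732 + \frac{1}{84} \cdot 15 \cdot 2589} = \sqrt{48732 + \frac{12945}{28}} = \sqrt{\frac{1377441}{28}} = \frac{3 \sqrt{1071343}}{14}$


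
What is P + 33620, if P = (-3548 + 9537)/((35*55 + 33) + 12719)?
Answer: 493446729/14677 ≈ 33620.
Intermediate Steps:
P = 5989/14677 (P = 5989/((1925 + 33) + 12719) = 5989/(1958 + 12719) = 5989/14677 ≈ 0.40805)
P + 33620 = 5989/14677 + 33620 = 493446729/14677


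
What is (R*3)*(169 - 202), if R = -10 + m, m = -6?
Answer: 1584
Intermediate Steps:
R = -16 (R = -10 - 6 = -16)
(R*3)*(169 - 202) = (-16*3)*(169 - 202) = -48*(-33) = 1584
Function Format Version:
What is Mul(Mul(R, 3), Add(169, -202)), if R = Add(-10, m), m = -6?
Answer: 1584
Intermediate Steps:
R = -16 (R = Add(-10, -6) = -16)
Mul(Mul(R, 3), Add(169, -202)) = Mul(Mul(-16, 3), Add(169, -202)) = Mul(-48, -33) = 1584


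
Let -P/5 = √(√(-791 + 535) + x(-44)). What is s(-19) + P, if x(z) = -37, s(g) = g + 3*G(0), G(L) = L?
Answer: -19 - 5*√(-37 + 16*I) ≈ -25.434 - 31.087*I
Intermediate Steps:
s(g) = g (s(g) = g + 3*0 = g + 0 = g)
P = -5*√(-37 + 16*I) (P = -5*√(√(-791 + 535) - 37) = -5*√(√(-256) - 37) = -5*√(16*I - 37) = -5*√(-37 + 16*I) ≈ -6.4336 - 31.087*I)
s(-19) + P = -19 - 5*√(-37 + 16*I)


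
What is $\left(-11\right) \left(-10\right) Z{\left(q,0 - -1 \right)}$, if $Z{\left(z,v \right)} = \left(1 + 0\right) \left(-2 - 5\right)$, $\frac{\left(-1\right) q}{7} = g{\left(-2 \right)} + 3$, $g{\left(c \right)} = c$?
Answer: $-770$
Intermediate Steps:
$q = -7$ ($q = - 7 \left(-2 + 3\right) = \left(-7\right) 1 = -7$)
$Z{\left(z,v \right)} = -7$ ($Z{\left(z,v \right)} = 1 \left(-7\right) = -7$)
$\left(-11\right) \left(-10\right) Z{\left(q,0 - -1 \right)} = \left(-11\right) \left(-10\right) \left(-7\right) = 110 \left(-7\right) = -770$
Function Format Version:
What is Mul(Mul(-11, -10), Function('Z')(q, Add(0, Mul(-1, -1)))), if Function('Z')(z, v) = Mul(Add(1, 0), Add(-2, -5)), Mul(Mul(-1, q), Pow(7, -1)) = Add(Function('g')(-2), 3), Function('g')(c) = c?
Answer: -770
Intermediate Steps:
q = -7 (q = Mul(-7, Add(-2, 3)) = Mul(-7, 1) = -7)
Function('Z')(z, v) = -7 (Function('Z')(z, v) = Mul(1, -7) = -7)
Mul(Mul(-11, -10), Function('Z')(q, Add(0, Mul(-1, -1)))) = Mul(Mul(-11, -10), -7) = Mul(110, -7) = -770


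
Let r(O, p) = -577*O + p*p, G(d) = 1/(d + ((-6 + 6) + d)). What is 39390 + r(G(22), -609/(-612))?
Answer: 18026246831/457776 ≈ 39378.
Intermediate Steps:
G(d) = 1/(2*d) (G(d) = 1/(d + (0 + d)) = 1/(d + d) = 1/(2*d))
r(O, p) = p² - 577*O (r(O, p) = -577*O + p² = p² - 577*O)
39390 + r(G(22), -609/(-612)) = 39390 + ((-609/(-612))² - 577/(2*22)) = 39390 + ((-609*(-1/612))² - 577/(2*22)) = 39390 + ((203/204)² - 577*1/44) = 39390 + (41209/41616 - 577/44) = 39390 - 5549809/457776 = 18026246831/457776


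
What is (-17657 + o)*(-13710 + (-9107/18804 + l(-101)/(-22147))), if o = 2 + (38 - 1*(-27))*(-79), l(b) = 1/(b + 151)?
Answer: 325313643833584933/1041130470 ≈ 3.1246e+8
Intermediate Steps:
l(b) = 1/(151 + b)
o = -5133 (o = 2 + (38 + 27)*(-79) = 2 + 65*(-79) = 2 - 5135 = -5133)
(-17657 + o)*(-13710 + (-9107/18804 + l(-101)/(-22147))) = (-17657 - 5133)*(-13710 + (-9107/18804 + 1/((151 - 101)*(-22147)))) = -22790*(-13710 + (-9107*1/18804 - 1/22147/50)) = -22790*(-13710 + (-9107/18804 + (1/50)*(-1/22147))) = -22790*(-13710 + (-9107/18804 - 1/1107350)) = -22790*(-13710 - 5042327627/10411304700) = -22790*(-142744029764627/10411304700) = 325313643833584933/1041130470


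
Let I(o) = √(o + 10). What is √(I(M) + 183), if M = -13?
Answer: √(183 + I*√3) ≈ 13.528 + 0.06402*I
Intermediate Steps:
I(o) = √(10 + o)
√(I(M) + 183) = √(√(10 - 13) + 183) = √(√(-3) + 183) = √(I*√3 + 183) = √(183 + I*√3)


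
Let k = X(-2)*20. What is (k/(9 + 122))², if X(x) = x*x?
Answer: 6400/17161 ≈ 0.37294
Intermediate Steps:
X(x) = x²
k = 80 (k = (-2)²*20 = 4*20 = 80)
(k/(9 + 122))² = (80/(9 + 122))² = (80/131)² = 6400/17161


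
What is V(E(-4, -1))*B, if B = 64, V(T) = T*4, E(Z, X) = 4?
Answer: 1024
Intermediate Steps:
V(T) = 4*T
V(E(-4, -1))*B = (4*4)*64 = 16*64 = 1024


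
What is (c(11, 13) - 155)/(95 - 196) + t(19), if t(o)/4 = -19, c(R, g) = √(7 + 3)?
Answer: -7521/101 - √10/101 ≈ -74.497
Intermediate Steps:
c(R, g) = √10
t(o) = -76 (t(o) = 4*(-19) = -76)
(c(11, 13) - 155)/(95 - 196) + t(19) = (√10 - 155)/(95 - 196) - 76 = (-155 + √10)/(-101) - 76 = (-155 + √10)*(-1/101) - 76 = (155/101 - √10/101) - 76 = -7521/101 - √10/101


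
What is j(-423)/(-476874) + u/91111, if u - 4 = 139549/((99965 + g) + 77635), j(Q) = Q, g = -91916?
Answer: 196235917219/206824358201532 ≈ 0.00094880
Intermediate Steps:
u = 482285/85684 (u = 4 + 139549/((99965 - 91916) + 77635) = 4 + 139549/(8049 + 77635) = 4 + 139549/85684 = 482285/85684 ≈ 5.6286)
j(-423)/(-476874) + u/91111 = -423/(-476874) + (482285/85684)/91111 = -423*(-1/476874) + (482285/85684)*(1/91111) = 47/52986 + 482285/7806754924 = 196235917219/206824358201532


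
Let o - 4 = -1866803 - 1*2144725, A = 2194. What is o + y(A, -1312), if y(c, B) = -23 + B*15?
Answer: -4031227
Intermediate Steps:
y(c, B) = -23 + 15*B
o = -4011524 (o = 4 + (-1866803 - 1*2144725) = 4 + (-1866803 - 2144725) = 4 - 4011528 = -4011524)
o + y(A, -1312) = -4011524 + (-23 + 15*(-1312)) = -4011524 + (-23 - 19680) = -4011524 - 19703 = -4031227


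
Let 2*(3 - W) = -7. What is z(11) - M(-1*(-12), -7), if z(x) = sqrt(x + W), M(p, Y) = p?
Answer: -12 + sqrt(70)/2 ≈ -7.8167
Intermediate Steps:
W = 13/2 (W = 3 - 1/2*(-7) = 3 + 7/2 = 13/2 ≈ 6.5000)
z(x) = sqrt(13/2 + x) (z(x) = sqrt(x + 13/2) = sqrt(13/2 + x))
z(11) - M(-1*(-12), -7) = sqrt(26 + 4*11)/2 - (-1)*(-12) = sqrt(26 + 44)/2 - 1*12 = sqrt(70)/2 - 12 = -12 + sqrt(70)/2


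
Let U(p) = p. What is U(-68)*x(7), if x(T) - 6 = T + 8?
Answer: -1428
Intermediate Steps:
x(T) = 14 + T (x(T) = 6 + (T + 8) = 6 + (8 + T) = 14 + T)
U(-68)*x(7) = -68*(14 + 7) = -68*21 = -1428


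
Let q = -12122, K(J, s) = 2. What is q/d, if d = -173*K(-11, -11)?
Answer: 6061/173 ≈ 35.035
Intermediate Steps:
d = -346 (d = -173*2 = -346)
q/d = -12122/(-346) = -12122*(-1/346) = 6061/173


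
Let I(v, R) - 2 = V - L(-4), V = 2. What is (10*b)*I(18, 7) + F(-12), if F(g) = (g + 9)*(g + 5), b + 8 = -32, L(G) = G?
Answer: -3179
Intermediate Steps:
b = -40 (b = -8 - 32 = -40)
F(g) = (5 + g)*(9 + g) (F(g) = (9 + g)*(5 + g) = (5 + g)*(9 + g))
I(v, R) = 8 (I(v, R) = 2 + (2 - 1*(-4)) = 2 + (2 + 4) = 2 + 6 = 8)
(10*b)*I(18, 7) + F(-12) = (10*(-40))*8 + (45 + (-12)² + 14*(-12)) = -400*8 + (45 + 144 - 168) = -3200 + 21 = -3179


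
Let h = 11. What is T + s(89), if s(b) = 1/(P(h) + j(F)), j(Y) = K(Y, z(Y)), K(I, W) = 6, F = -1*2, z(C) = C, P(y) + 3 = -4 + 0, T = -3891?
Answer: -3892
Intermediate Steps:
P(y) = -7 (P(y) = -3 + (-4 + 0) = -3 - 4 = -7)
F = -2
j(Y) = 6
s(b) = -1 (s(b) = 1/(-7 + 6) = 1/(-1) = -1)
T + s(89) = -3891 - 1 = -3892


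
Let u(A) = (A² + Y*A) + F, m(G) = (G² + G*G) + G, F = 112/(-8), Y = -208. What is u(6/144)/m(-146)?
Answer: -13055/24471936 ≈ -0.00053347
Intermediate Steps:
F = -14 (F = 112*(-⅛) = -14)
m(G) = G + 2*G² (m(G) = (G² + G²) + G = 2*G² + G = G + 2*G²)
u(A) = -14 + A² - 208*A (u(A) = (A² - 208*A) - 14 = -14 + A² - 208*A)
u(6/144)/m(-146) = (-14 + (6/144)² - 1248/144)/((-146*(1 + 2*(-146)))) = (-14 + (6*(1/144))² - 1248/144)/((-146*(1 - 292))) = (-14 + (1/24)² - 208*1/24)/((-146*(-291))) = (-14 + 1/576 - 26/3)/42486 = -13055/576*1/42486 = -13055/24471936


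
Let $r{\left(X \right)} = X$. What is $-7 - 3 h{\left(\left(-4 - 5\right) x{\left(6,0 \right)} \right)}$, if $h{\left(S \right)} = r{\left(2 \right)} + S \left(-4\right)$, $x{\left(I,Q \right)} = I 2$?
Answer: $-1309$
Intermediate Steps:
$x{\left(I,Q \right)} = 2 I$
$h{\left(S \right)} = 2 - 4 S$ ($h{\left(S \right)} = 2 + S \left(-4\right) = 2 - 4 S$)
$-7 - 3 h{\left(\left(-4 - 5\right) x{\left(6,0 \right)} \right)} = -7 - 3 \left(2 - 4 \left(-4 - 5\right) 2 \cdot 6\right) = -7 - 3 \left(2 - 4 \left(\left(-9\right) 12\right)\right) = -7 - 3 \left(2 - -432\right) = -7 - 3 \left(2 + 432\right) = -7 - 1302 = -1309$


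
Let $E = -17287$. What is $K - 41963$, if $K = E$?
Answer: $-59250$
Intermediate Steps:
$K = -17287$
$K - 41963 = -17287 - 41963 = -59250$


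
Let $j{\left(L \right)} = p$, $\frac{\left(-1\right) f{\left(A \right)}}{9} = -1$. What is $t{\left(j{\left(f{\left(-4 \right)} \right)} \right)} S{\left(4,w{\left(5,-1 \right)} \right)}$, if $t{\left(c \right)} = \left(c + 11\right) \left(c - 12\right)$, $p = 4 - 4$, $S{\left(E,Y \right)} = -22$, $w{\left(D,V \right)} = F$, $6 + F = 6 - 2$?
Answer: $2904$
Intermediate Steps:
$f{\left(A \right)} = 9$ ($f{\left(A \right)} = \left(-9\right) \left(-1\right) = 9$)
$F = -2$ ($F = -6 + \left(6 - 2\right) = -6 + 4 = -2$)
$w{\left(D,V \right)} = -2$
$p = 0$
$j{\left(L \right)} = 0$
$t{\left(c \right)} = \left(-12 + c\right) \left(11 + c\right)$ ($t{\left(c \right)} = \left(11 + c\right) \left(-12 + c\right) = \left(-12 + c\right) \left(11 + c\right)$)
$t{\left(j{\left(f{\left(-4 \right)} \right)} \right)} S{\left(4,w{\left(5,-1 \right)} \right)} = \left(-132 + 0^{2} - 0\right) \left(-22\right) = \left(-132 + 0 + 0\right) \left(-22\right) = \left(-132\right) \left(-22\right) = 2904$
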